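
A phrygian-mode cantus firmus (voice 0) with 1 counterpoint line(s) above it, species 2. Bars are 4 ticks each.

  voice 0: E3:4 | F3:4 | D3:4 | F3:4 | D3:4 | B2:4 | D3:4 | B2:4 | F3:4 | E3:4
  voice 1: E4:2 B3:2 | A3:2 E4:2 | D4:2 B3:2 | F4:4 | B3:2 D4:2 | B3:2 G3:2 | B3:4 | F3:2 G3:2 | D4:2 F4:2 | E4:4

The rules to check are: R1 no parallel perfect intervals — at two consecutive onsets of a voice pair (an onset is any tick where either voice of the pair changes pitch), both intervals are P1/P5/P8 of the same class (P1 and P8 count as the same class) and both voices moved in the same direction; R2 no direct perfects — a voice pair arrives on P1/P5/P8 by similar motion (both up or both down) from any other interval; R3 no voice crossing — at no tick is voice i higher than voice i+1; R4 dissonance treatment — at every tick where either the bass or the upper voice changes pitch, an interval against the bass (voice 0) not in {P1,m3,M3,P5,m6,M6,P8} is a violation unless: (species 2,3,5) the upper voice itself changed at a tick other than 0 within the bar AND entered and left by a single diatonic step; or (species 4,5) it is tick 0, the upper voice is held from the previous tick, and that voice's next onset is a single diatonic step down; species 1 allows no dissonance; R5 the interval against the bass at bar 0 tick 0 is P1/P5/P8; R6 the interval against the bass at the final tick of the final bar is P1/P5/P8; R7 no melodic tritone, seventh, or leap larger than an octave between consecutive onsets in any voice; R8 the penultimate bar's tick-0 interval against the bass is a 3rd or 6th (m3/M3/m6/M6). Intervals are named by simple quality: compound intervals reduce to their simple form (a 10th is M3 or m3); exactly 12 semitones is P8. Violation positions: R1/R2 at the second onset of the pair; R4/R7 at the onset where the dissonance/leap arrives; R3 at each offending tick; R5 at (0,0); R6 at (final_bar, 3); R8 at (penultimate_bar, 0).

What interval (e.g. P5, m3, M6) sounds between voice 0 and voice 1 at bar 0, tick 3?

P5

voice 0=E3 voice 1=B3 -> P5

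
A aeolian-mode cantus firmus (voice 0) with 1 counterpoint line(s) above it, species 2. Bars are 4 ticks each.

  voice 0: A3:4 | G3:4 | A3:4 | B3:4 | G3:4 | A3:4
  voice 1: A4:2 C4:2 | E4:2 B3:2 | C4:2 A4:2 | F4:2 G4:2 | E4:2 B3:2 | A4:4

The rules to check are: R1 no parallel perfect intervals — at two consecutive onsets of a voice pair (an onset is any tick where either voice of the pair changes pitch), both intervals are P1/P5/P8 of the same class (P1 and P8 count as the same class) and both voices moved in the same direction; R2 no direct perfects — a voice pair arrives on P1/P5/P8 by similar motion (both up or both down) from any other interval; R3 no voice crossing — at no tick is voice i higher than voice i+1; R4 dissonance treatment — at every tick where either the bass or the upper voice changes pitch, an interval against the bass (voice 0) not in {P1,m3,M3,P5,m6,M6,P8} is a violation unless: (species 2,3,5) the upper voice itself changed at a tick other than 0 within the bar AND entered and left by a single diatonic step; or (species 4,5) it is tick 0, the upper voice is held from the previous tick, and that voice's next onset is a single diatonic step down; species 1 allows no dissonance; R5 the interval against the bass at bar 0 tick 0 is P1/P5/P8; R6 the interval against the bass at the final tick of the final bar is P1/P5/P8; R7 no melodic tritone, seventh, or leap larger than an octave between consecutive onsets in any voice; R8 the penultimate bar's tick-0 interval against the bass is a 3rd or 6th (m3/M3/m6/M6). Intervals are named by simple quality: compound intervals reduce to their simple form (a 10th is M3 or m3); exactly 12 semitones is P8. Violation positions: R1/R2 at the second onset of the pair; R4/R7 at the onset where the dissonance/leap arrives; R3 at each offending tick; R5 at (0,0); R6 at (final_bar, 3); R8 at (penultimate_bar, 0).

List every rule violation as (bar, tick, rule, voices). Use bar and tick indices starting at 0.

(3, 0, R4, (0, 1))
(5, 0, R2, (0, 1))
(5, 0, R7, (1,))

bar 0: v0=A3 v1=A4 downbeat P8
bar 1: v0=G3 v1=E4 downbeat M6
bar 2: v0=A3 v1=C4 downbeat m3
bar 3: v0=B3 v1=F4 downbeat TT
bar 4: v0=G3 v1=E4 downbeat M6
bar 5: v0=A3 v1=A4 downbeat P8
  -> R4 @ bar 3 tick 0 v(0, 1): B3/F4 TT untreated
  -> R2 @ bar 5 tick 0 v(0, 1): G3/B3 M3 -> A3/A4 P8 similar
  -> R7 @ bar 5 tick 0 v(1,): B3->A4 leap 10st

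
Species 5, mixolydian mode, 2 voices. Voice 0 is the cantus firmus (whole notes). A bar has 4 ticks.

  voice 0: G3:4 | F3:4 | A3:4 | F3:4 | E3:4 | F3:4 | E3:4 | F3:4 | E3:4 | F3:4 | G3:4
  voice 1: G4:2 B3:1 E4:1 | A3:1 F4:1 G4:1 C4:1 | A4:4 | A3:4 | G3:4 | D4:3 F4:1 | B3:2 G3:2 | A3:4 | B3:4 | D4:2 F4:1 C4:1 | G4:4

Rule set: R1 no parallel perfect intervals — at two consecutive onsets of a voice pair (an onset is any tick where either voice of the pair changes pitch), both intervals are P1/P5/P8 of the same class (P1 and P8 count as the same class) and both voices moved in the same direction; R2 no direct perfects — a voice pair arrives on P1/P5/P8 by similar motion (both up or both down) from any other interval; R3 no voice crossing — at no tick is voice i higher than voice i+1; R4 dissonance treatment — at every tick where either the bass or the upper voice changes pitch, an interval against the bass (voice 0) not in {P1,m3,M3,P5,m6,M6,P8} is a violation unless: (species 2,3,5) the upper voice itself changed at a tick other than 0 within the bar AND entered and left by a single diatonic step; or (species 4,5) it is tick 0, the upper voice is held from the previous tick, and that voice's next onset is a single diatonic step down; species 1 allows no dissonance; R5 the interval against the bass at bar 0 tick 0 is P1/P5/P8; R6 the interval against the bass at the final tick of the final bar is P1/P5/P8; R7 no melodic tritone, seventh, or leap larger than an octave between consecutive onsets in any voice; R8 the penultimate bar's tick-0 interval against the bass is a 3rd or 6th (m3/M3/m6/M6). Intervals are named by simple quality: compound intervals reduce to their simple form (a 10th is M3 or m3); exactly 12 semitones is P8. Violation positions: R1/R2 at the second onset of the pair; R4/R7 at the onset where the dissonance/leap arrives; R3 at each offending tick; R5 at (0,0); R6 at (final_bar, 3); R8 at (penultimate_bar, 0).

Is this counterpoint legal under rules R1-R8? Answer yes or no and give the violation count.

No (5 violations)

bar 0: v0=G3 v1=G4 (P8)
bar 1: v0=F3 v1=A3 (M3)
bar 2: v0=A3 v1=A4 (P8)
bar 3: v0=F3 v1=A3 (M3)
bar 4: v0=E3 v1=G3 (m3)
bar 5: v0=F3 v1=D4 (M6)
bar 6: v0=E3 v1=B3 (P5)
bar 7: v0=F3 v1=A3 (M3)
bar 8: v0=E3 v1=B3 (P5)
bar 9: v0=F3 v1=D4 (M6)
bar 10: v0=G3 v1=G4 (P8)
  R4 @ bar1.2: F3/G4 M2 untreated
  R2 @ bar2.0: F3/C4 P5 -> A3/A4 P8 similar
  R2 @ bar6.0: F3/F4 P8 -> E3/B3 P5 similar
  R7 @ bar6.0: F4->B3 leap 6st
  R2 @ bar10.0: F3/C4 P5 -> G3/G4 P8 similar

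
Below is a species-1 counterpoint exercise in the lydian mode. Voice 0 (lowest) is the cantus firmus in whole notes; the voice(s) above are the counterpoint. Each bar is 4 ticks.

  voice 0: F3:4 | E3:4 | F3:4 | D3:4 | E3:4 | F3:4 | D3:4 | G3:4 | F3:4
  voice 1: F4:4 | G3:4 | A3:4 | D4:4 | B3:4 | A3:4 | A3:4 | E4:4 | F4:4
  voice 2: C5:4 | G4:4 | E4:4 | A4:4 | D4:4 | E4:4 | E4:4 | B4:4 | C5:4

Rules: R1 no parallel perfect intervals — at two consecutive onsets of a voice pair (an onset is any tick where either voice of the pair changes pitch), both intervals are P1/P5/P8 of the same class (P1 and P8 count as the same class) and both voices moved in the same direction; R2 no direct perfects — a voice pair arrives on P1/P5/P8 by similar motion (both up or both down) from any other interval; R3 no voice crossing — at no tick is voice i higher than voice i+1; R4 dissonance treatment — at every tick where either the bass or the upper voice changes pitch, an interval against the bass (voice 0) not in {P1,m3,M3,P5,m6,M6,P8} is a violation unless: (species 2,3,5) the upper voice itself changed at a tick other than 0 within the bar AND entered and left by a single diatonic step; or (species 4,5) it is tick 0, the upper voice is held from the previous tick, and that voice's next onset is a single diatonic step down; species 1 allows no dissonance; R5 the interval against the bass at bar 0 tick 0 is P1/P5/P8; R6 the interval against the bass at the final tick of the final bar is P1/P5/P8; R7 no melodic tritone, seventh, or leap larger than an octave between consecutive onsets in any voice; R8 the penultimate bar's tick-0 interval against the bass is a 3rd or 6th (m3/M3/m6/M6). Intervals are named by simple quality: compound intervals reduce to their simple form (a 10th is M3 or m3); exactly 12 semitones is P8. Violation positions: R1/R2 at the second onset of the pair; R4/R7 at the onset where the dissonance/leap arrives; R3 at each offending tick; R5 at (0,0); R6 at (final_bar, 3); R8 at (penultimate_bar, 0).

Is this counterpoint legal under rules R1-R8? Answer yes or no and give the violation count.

No (9 violations)

bar 0: v0=F3 v1=F4 v2=C5 (P5)
bar 1: v0=E3 v1=G3 v2=G4 (m3)
bar 2: v0=F3 v1=A3 v2=E4 (M7)
bar 3: v0=D3 v1=D4 v2=A4 (P5)
bar 4: v0=E3 v1=B3 v2=D4 (m7)
bar 5: v0=F3 v1=A3 v2=E4 (M7)
bar 6: v0=D3 v1=A3 v2=E4 (M2)
bar 7: v0=G3 v1=E4 v2=B4 (M3)
bar 8: v0=F3 v1=F4 v2=C5 (P5)
  R2 @ bar1.0: F4/C5 P5 -> G3/G4 P8 similar
  R7 @ bar1.0: F4->G3 leap 10st
  R4 @ bar2.0: F3/E4 M7 untreated
  R1 @ bar3.0: A3/E4 P5 -> D4/A4 P5 similar
  R4 @ bar4.0: E3/D4 m7 untreated
  R4 @ bar5.0: F3/E4 M7 untreated
  R4 @ bar6.0: D3/E4 M2 untreated
  R1 @ bar7.0: A3/E4 P5 -> E4/B4 P5 similar
  R1 @ bar8.0: E4/B4 P5 -> F4/C5 P5 similar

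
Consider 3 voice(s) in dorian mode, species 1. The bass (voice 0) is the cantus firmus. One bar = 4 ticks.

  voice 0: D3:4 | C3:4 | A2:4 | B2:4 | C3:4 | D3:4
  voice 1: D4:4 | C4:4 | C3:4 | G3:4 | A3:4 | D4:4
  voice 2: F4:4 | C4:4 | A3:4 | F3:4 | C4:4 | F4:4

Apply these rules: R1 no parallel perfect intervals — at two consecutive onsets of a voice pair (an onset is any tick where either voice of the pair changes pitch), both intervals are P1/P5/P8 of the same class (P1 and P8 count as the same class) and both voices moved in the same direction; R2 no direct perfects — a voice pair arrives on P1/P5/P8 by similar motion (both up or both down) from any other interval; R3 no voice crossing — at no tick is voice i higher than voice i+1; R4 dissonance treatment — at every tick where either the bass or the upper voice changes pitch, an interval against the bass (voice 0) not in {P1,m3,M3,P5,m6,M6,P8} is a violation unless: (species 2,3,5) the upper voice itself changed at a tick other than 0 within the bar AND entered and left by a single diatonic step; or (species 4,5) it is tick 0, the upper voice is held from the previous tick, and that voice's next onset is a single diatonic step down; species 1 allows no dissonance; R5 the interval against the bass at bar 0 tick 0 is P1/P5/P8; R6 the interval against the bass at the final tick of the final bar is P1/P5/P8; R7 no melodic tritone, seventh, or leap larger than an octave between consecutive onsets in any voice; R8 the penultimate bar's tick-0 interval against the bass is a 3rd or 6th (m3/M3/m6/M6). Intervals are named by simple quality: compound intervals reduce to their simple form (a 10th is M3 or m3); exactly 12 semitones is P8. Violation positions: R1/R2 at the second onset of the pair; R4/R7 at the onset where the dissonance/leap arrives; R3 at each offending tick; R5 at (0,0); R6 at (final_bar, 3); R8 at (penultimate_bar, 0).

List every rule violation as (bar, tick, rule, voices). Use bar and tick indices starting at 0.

bar 0: v0=D3 v1=D4 v2=F4 downbeat m3
bar 1: v0=C3 v1=C4 v2=C4 downbeat P8
bar 2: v0=A2 v1=C3 v2=A3 downbeat P8
bar 3: v0=B2 v1=G3 v2=F3 downbeat TT
bar 4: v0=C3 v1=A3 v2=C4 downbeat P8
bar 5: v0=D3 v1=D4 v2=F4 downbeat m3
  -> R5 @ bar 0 tick 0 v(0, 2): opens on m3
  -> R1 @ bar 1 tick 0 v(0, 1): D3/D4 P8 -> C3/C4 P8 similar
  -> R2 @ bar 1 tick 0 v(0, 2): D3/F4 m3 -> C3/C4 P8 similar
  -> R2 @ bar 1 tick 0 v(1, 2): D4/F4 m3 -> C4/C4 P1 similar
  -> R1 @ bar 2 tick 0 v(0, 2): C3/C4 P8 -> A2/A3 P8 similar
  -> R3 @ bar 3 tick 0 v(1, 2): G3 above F3
  -> R4 @ bar 3 tick 0 v(0, 2): B2/F3 TT untreated
  -> R3 @ bar 3 tick 1 v(1, 2): G3 above F3
  -> R3 @ bar 3 tick 2 v(1, 2): G3 above F3
  -> R3 @ bar 3 tick 3 v(1, 2): G3 above F3
  -> R2 @ bar 4 tick 0 v(0, 2): B2/F3 TT -> C3/C4 P8 similar
  -> R8 @ bar 4 tick 0 v(0, 2): penult P8 not 3rd/6th
  -> R2 @ bar 5 tick 0 v(0, 1): C3/A3 M6 -> D3/D4 P8 similar
  -> R6 @ bar 5 tick 3 v(0, 2): closes on m3

(0, 0, R5, (0, 2))
(1, 0, R1, (0, 1))
(1, 0, R2, (0, 2))
(1, 0, R2, (1, 2))
(2, 0, R1, (0, 2))
(3, 0, R3, (1, 2))
(3, 0, R4, (0, 2))
(3, 1, R3, (1, 2))
(3, 2, R3, (1, 2))
(3, 3, R3, (1, 2))
(4, 0, R2, (0, 2))
(4, 0, R8, (0, 2))
(5, 0, R2, (0, 1))
(5, 3, R6, (0, 2))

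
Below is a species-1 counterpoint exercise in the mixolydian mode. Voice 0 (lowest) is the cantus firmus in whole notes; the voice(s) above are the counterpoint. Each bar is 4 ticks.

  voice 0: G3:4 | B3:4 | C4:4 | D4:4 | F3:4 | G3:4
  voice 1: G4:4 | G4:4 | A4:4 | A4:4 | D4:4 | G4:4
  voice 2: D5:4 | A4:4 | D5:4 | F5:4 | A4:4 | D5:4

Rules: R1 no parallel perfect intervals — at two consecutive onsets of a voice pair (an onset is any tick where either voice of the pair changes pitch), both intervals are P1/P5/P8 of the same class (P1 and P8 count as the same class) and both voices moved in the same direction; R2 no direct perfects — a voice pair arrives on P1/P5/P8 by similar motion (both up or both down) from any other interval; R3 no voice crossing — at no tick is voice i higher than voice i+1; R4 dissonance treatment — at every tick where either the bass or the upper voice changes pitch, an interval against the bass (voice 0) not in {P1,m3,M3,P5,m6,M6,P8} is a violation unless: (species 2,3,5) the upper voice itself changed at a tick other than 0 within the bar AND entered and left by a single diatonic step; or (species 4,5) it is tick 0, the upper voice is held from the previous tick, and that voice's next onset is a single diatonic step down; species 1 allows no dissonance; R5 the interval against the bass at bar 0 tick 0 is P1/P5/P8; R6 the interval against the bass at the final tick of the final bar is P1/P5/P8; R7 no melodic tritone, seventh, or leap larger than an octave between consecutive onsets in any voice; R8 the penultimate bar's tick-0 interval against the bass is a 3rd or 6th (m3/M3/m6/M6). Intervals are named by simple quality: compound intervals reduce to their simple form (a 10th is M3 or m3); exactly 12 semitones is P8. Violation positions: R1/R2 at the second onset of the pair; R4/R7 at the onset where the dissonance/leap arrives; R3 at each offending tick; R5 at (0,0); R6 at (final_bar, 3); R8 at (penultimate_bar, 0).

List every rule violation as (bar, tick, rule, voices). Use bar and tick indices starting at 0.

bar 0: v0=G3 v1=G4 v2=D5 downbeat P5
bar 1: v0=B3 v1=G4 v2=A4 downbeat m7
bar 2: v0=C4 v1=A4 v2=D5 downbeat M2
bar 3: v0=D4 v1=A4 v2=F5 downbeat m3
bar 4: v0=F3 v1=D4 v2=A4 downbeat M3
bar 5: v0=G3 v1=G4 v2=D5 downbeat P5
  -> R4 @ bar 1 tick 0 v(0, 2): B3/A4 m7 untreated
  -> R4 @ bar 2 tick 0 v(0, 2): C4/D5 M2 untreated
  -> R2 @ bar 4 tick 0 v(1, 2): A4/F5 m6 -> D4/A4 P5 similar
  -> R1 @ bar 5 tick 0 v(1, 2): D4/A4 P5 -> G4/D5 P5 similar
  -> R2 @ bar 5 tick 0 v(0, 1): F3/D4 M6 -> G3/G4 P8 similar
  -> R2 @ bar 5 tick 0 v(0, 2): F3/A4 M3 -> G3/D5 P5 similar

(1, 0, R4, (0, 2))
(2, 0, R4, (0, 2))
(4, 0, R2, (1, 2))
(5, 0, R1, (1, 2))
(5, 0, R2, (0, 1))
(5, 0, R2, (0, 2))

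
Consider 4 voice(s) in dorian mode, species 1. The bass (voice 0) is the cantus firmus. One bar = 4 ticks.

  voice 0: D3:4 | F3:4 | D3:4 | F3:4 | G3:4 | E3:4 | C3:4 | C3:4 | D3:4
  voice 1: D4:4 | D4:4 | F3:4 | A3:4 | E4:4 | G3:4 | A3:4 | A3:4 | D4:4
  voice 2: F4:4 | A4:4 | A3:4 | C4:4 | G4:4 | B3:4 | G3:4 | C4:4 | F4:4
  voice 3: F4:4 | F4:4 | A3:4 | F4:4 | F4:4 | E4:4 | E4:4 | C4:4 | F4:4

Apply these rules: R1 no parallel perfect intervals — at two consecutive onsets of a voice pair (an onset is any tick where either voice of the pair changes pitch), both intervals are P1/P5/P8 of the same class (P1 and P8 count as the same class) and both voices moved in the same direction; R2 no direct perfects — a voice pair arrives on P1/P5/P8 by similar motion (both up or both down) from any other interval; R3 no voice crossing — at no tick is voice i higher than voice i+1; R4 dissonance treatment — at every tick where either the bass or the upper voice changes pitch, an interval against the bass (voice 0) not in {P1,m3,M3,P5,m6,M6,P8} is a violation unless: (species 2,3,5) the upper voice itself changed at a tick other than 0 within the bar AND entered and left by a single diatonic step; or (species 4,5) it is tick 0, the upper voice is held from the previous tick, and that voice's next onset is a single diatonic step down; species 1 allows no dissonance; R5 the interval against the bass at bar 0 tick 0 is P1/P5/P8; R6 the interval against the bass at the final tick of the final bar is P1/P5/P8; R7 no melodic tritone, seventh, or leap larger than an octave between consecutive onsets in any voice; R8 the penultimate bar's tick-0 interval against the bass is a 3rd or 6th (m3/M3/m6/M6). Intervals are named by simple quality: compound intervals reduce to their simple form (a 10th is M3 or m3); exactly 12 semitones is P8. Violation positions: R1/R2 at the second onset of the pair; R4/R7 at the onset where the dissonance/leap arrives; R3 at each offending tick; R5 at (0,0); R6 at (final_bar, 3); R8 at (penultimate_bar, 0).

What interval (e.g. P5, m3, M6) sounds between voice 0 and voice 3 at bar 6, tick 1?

voice 0=C3 voice 3=E4 -> M3

M3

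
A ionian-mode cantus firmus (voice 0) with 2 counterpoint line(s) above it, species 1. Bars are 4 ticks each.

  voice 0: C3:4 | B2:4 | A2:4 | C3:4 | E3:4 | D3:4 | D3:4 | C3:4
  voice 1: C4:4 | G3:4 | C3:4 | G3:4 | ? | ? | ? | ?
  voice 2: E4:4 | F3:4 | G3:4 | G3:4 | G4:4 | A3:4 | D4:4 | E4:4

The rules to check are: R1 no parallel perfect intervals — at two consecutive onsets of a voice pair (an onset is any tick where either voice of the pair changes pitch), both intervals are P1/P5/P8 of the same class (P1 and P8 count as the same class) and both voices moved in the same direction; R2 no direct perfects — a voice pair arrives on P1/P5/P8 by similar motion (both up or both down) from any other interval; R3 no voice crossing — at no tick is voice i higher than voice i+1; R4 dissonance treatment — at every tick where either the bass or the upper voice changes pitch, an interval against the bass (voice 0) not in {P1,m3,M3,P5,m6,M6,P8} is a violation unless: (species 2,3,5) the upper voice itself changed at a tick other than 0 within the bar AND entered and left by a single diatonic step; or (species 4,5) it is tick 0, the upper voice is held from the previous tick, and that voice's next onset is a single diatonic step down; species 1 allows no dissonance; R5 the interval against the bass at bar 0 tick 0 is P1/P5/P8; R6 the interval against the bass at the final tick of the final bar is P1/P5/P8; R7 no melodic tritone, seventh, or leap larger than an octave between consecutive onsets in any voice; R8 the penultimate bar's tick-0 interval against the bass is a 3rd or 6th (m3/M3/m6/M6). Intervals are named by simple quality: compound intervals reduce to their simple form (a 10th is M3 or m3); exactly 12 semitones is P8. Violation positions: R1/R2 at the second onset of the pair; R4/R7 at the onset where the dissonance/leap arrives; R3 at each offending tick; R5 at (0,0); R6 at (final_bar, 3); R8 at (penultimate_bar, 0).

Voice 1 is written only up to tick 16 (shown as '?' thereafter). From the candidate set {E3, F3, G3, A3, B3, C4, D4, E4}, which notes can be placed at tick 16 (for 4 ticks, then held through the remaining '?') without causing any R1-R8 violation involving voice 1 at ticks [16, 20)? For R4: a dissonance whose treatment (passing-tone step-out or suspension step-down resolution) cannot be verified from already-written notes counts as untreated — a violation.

E3: legal
F3: violates R4
G3: legal
A3: violates R4
B3: violates R1
C4: violates R2
D4: violates R4
E4: violates R2

{E3, G3}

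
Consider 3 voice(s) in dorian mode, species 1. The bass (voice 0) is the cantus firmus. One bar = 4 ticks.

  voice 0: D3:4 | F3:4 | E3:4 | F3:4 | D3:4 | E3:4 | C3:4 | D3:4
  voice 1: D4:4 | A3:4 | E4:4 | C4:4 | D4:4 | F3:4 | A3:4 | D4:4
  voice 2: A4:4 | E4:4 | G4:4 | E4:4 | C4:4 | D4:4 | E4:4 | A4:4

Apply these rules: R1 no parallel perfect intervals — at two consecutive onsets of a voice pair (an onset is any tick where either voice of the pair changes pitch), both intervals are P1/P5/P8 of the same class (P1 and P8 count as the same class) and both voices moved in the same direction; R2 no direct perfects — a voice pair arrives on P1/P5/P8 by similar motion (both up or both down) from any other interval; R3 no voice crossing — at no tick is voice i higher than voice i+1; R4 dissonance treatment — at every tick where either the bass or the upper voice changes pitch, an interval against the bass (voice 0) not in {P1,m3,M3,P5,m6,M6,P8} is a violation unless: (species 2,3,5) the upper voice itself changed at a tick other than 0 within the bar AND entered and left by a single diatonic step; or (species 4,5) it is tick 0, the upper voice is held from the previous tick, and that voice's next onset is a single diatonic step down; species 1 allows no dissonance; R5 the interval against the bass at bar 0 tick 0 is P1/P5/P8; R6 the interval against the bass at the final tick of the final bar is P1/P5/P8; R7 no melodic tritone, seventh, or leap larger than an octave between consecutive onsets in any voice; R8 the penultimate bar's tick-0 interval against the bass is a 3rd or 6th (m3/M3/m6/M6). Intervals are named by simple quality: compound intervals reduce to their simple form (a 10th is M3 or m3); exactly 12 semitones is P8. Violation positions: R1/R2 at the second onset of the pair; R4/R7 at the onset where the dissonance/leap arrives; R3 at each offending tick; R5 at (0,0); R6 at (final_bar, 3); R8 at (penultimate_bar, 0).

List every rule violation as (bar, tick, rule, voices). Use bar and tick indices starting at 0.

bar 0: v0=D3 v1=D4 v2=A4 downbeat P5
bar 1: v0=F3 v1=A3 v2=E4 downbeat M7
bar 2: v0=E3 v1=E4 v2=G4 downbeat m3
bar 3: v0=F3 v1=C4 v2=E4 downbeat M7
bar 4: v0=D3 v1=D4 v2=C4 downbeat m7
bar 5: v0=E3 v1=F3 v2=D4 downbeat m7
bar 6: v0=C3 v1=A3 v2=E4 downbeat M3
bar 7: v0=D3 v1=D4 v2=A4 downbeat P5
  -> R1 @ bar 1 tick 0 v(1, 2): D4/A4 P5 -> A3/E4 P5 similar
  -> R4 @ bar 1 tick 0 v(0, 2): F3/E4 M7 untreated
  -> R4 @ bar 3 tick 0 v(0, 2): F3/E4 M7 untreated
  -> R3 @ bar 4 tick 0 v(1, 2): D4 above C4
  -> R4 @ bar 4 tick 0 v(0, 2): D3/C4 m7 untreated
  -> R3 @ bar 4 tick 1 v(1, 2): D4 above C4
  -> R3 @ bar 4 tick 2 v(1, 2): D4 above C4
  -> R3 @ bar 4 tick 3 v(1, 2): D4 above C4
  -> R4 @ bar 5 tick 0 v(0, 1): E3/F3 m2 untreated
  -> R4 @ bar 5 tick 0 v(0, 2): E3/D4 m7 untreated
  -> R2 @ bar 6 tick 0 v(1, 2): F3/D4 M6 -> A3/E4 P5 similar
  -> R1 @ bar 7 tick 0 v(1, 2): A3/E4 P5 -> D4/A4 P5 similar
  -> R2 @ bar 7 tick 0 v(0, 1): C3/A3 M6 -> D3/D4 P8 similar
  -> R2 @ bar 7 tick 0 v(0, 2): C3/E4 M3 -> D3/A4 P5 similar

(1, 0, R1, (1, 2))
(1, 0, R4, (0, 2))
(3, 0, R4, (0, 2))
(4, 0, R3, (1, 2))
(4, 0, R4, (0, 2))
(4, 1, R3, (1, 2))
(4, 2, R3, (1, 2))
(4, 3, R3, (1, 2))
(5, 0, R4, (0, 1))
(5, 0, R4, (0, 2))
(6, 0, R2, (1, 2))
(7, 0, R1, (1, 2))
(7, 0, R2, (0, 1))
(7, 0, R2, (0, 2))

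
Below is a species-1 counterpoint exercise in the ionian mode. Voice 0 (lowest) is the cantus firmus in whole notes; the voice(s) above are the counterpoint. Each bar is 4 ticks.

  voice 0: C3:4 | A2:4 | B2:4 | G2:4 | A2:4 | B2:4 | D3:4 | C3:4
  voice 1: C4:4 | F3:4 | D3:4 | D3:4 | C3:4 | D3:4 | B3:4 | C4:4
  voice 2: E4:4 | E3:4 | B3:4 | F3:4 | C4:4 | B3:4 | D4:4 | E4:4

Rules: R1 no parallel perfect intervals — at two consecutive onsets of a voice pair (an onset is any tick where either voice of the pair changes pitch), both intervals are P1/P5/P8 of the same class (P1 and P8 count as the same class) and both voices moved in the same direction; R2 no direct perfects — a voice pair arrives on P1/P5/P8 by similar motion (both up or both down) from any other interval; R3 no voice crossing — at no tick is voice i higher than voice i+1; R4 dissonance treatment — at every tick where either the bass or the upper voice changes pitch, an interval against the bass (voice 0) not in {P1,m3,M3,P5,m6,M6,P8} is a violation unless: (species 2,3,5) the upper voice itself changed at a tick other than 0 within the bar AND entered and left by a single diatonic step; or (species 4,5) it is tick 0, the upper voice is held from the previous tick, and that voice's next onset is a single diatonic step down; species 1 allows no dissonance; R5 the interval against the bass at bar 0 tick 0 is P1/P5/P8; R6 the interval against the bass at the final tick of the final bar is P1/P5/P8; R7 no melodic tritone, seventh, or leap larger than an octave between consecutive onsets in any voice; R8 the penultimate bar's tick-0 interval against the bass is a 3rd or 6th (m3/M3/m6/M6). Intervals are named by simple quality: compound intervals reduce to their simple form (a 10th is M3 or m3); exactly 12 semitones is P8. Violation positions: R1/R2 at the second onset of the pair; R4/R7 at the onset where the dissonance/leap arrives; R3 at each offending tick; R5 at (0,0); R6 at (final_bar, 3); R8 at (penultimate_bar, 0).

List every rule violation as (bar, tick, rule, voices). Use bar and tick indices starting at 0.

(0, 0, R5, (0, 2))
(1, 0, R2, (0, 2))
(1, 0, R3, (1, 2))
(1, 1, R3, (1, 2))
(1, 2, R3, (1, 2))
(1, 3, R3, (1, 2))
(2, 0, R2, (0, 2))
(3, 0, R4, (0, 2))
(3, 0, R7, (2,))
(6, 0, R1, (0, 2))
(6, 0, R8, (0, 2))
(7, 3, R6, (0, 2))

bar 0: v0=C3 v1=C4 v2=E4 downbeat M3
bar 1: v0=A2 v1=F3 v2=E3 downbeat P5
bar 2: v0=B2 v1=D3 v2=B3 downbeat P8
bar 3: v0=G2 v1=D3 v2=F3 downbeat m7
bar 4: v0=A2 v1=C3 v2=C4 downbeat m3
bar 5: v0=B2 v1=D3 v2=B3 downbeat P8
bar 6: v0=D3 v1=B3 v2=D4 downbeat P8
bar 7: v0=C3 v1=C4 v2=E4 downbeat M3
  -> R5 @ bar 0 tick 0 v(0, 2): opens on M3
  -> R2 @ bar 1 tick 0 v(0, 2): C3/E4 M3 -> A2/E3 P5 similar
  -> R3 @ bar 1 tick 0 v(1, 2): F3 above E3
  -> R3 @ bar 1 tick 1 v(1, 2): F3 above E3
  -> R3 @ bar 1 tick 2 v(1, 2): F3 above E3
  -> R3 @ bar 1 tick 3 v(1, 2): F3 above E3
  -> R2 @ bar 2 tick 0 v(0, 2): A2/E3 P5 -> B2/B3 P8 similar
  -> R4 @ bar 3 tick 0 v(0, 2): G2/F3 m7 untreated
  -> R7 @ bar 3 tick 0 v(2,): B3->F3 leap 6st
  -> R1 @ bar 6 tick 0 v(0, 2): B2/B3 P8 -> D3/D4 P8 similar
  -> R8 @ bar 6 tick 0 v(0, 2): penult P8 not 3rd/6th
  -> R6 @ bar 7 tick 3 v(0, 2): closes on M3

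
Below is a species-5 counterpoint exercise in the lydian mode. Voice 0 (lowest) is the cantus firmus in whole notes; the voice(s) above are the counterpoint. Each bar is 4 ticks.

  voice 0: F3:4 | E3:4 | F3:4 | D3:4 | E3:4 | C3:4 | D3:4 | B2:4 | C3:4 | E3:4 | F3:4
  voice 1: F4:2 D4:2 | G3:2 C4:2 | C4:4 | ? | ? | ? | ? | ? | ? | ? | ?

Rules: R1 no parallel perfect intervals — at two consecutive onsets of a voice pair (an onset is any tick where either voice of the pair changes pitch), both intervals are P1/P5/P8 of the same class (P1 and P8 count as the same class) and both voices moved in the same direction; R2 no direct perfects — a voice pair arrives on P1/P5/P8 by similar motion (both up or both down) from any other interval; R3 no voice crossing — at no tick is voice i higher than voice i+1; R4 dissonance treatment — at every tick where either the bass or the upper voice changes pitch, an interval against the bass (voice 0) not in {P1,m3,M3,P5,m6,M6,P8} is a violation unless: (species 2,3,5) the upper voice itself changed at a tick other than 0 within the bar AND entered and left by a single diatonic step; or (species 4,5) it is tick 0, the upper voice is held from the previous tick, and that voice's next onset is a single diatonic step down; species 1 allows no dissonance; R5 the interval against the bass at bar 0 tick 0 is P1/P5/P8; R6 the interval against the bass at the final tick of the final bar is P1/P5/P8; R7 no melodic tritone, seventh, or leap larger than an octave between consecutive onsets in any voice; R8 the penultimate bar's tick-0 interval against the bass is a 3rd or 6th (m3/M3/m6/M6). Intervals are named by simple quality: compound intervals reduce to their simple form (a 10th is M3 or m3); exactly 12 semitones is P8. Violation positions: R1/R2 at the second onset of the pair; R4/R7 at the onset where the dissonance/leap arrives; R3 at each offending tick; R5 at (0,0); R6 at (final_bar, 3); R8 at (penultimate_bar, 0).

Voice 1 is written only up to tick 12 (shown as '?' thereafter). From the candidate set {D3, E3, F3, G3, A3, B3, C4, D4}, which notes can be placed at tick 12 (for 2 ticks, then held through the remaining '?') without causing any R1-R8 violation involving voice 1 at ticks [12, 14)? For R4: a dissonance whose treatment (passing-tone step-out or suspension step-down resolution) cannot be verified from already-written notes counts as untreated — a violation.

{B3, D4, F3}

D3: violates R2,R7
E3: violates R4
F3: legal
G3: violates R4
A3: violates R1
B3: legal
C4: violates R4
D4: legal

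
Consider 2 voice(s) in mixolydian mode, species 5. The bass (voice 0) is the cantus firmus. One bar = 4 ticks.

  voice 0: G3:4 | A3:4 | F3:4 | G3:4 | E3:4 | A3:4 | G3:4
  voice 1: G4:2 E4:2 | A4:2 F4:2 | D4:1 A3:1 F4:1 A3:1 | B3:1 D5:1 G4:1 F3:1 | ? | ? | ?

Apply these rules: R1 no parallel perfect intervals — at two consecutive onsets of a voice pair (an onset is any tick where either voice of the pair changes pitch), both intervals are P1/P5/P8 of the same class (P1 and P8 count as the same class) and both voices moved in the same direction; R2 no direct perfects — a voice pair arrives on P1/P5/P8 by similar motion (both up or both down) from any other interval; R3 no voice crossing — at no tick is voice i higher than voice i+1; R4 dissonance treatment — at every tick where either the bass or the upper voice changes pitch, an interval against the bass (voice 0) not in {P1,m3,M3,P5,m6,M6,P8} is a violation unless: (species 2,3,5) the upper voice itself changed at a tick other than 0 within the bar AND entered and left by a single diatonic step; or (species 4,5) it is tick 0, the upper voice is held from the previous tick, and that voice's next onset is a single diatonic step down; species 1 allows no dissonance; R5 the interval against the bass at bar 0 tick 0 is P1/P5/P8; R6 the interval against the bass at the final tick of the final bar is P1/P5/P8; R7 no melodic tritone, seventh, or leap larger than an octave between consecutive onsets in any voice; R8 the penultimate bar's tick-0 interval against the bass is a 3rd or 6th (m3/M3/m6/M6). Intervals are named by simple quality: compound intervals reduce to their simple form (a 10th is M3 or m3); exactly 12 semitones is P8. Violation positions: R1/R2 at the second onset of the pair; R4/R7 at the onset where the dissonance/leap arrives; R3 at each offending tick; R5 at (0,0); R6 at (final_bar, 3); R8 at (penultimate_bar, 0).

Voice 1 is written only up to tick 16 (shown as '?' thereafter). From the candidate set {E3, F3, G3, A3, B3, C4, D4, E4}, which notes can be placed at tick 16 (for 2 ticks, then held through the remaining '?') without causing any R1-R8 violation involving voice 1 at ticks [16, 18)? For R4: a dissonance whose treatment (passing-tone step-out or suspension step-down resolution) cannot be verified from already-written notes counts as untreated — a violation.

{C4, G3}

E3: violates R2
F3: violates R4
G3: legal
A3: violates R4
B3: violates R7
C4: legal
D4: violates R4
E4: violates R7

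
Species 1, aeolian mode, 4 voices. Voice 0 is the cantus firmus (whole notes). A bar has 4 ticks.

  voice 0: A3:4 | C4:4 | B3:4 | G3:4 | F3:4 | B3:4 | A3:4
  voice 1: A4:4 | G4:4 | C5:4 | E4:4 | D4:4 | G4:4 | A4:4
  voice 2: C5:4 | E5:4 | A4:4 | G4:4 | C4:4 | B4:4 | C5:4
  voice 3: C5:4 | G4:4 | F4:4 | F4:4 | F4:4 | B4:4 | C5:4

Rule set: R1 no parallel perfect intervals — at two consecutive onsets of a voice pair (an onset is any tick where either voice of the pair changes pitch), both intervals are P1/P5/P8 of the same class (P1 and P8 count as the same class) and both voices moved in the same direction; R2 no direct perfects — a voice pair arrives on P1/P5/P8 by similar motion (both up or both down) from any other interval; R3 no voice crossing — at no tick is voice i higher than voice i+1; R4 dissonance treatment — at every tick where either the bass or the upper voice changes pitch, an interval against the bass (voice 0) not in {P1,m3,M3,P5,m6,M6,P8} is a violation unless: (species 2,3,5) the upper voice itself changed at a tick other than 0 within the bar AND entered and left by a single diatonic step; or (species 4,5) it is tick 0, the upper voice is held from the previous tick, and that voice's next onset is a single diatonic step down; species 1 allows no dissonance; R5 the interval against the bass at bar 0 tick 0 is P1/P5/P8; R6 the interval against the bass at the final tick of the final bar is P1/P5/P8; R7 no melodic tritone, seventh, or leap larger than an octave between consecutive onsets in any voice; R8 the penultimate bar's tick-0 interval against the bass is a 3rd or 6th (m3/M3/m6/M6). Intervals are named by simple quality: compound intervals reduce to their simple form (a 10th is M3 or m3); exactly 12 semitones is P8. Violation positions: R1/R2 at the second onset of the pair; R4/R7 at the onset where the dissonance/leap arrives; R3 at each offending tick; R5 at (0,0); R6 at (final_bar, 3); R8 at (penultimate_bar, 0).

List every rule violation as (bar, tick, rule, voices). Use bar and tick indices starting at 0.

bar 0: v0=A3 v1=A4 v2=C5 v3=C5 downbeat m3
bar 1: v0=C4 v1=G4 v2=E5 v3=G4 downbeat P5
bar 2: v0=B3 v1=C5 v2=A4 v3=F4 downbeat TT
bar 3: v0=G3 v1=E4 v2=G4 v3=F4 downbeat m7
bar 4: v0=F3 v1=D4 v2=C4 v3=F4 downbeat P8
bar 5: v0=B3 v1=G4 v2=B4 v3=B4 downbeat P8
bar 6: v0=A3 v1=A4 v2=C5 v3=C5 downbeat m3
  -> R5 @ bar 0 tick 0 v(0, 2): opens on m3
  -> R5 @ bar 0 tick 0 v(0, 3): opens on m3
  -> R2 @ bar 1 tick 0 v(1, 3): A4/C5 m3 -> G4/G4 P1 similar
  -> R3 @ bar 1 tick 0 v(2, 3): E5 above G4
  -> R3 @ bar 1 tick 1 v(2, 3): E5 above G4
  -> R3 @ bar 1 tick 2 v(2, 3): E5 above G4
  -> R3 @ bar 1 tick 3 v(2, 3): E5 above G4
  -> R3 @ bar 2 tick 0 v(1, 2): C5 above A4
  -> R3 @ bar 2 tick 0 v(2, 3): A4 above F4
  -> R4 @ bar 2 tick 0 v(0, 1): B3/C5 m2 untreated
  -> R4 @ bar 2 tick 0 v(0, 2): B3/A4 m7 untreated
  -> R4 @ bar 2 tick 0 v(0, 3): B3/F4 TT untreated
  -> R3 @ bar 2 tick 1 v(1, 2): C5 above A4
  -> R3 @ bar 2 tick 1 v(2, 3): A4 above F4
  -> R3 @ bar 2 tick 2 v(1, 2): C5 above A4
  -> R3 @ bar 2 tick 2 v(2, 3): A4 above F4
  -> R3 @ bar 2 tick 3 v(1, 2): C5 above A4
  -> R3 @ bar 2 tick 3 v(2, 3): A4 above F4
  -> R2 @ bar 3 tick 0 v(0, 2): B3/A4 m7 -> G3/G4 P8 similar
  -> R3 @ bar 3 tick 0 v(2, 3): G4 above F4
  -> R4 @ bar 3 tick 0 v(0, 3): G3/F4 m7 untreated
  -> R3 @ bar 3 tick 1 v(2, 3): G4 above F4
  -> R3 @ bar 3 tick 2 v(2, 3): G4 above F4
  -> R3 @ bar 3 tick 3 v(2, 3): G4 above F4
  -> R2 @ bar 4 tick 0 v(0, 2): G3/G4 P8 -> F3/C4 P5 similar
  -> R3 @ bar 4 tick 0 v(1, 2): D4 above C4
  -> R3 @ bar 4 tick 1 v(1, 2): D4 above C4
  -> R3 @ bar 4 tick 2 v(1, 2): D4 above C4
  -> R3 @ bar 4 tick 3 v(1, 2): D4 above C4
  -> R1 @ bar 5 tick 0 v(0, 3): F3/F4 P8 -> B3/B4 P8 similar
  -> R2 @ bar 5 tick 0 v(0, 2): F3/C4 P5 -> B3/B4 P8 similar
  -> R2 @ bar 5 tick 0 v(2, 3): C4/F4 P4 -> B4/B4 P1 similar
  -> R7 @ bar 5 tick 0 v(0,): F3->B3 leap 6st
  -> R7 @ bar 5 tick 0 v(2,): C4->B4 leap 11st
  -> R7 @ bar 5 tick 0 v(3,): F4->B4 leap 6st
  -> R8 @ bar 5 tick 0 v(0, 2): penult P8 not 3rd/6th
  -> R8 @ bar 5 tick 0 v(0, 3): penult P8 not 3rd/6th
  -> R1 @ bar 6 tick 0 v(2, 3): B4/B4 P1 -> C5/C5 P1 similar
  -> R6 @ bar 6 tick 3 v(0, 2): closes on m3
  -> R6 @ bar 6 tick 3 v(0, 3): closes on m3

(0, 0, R5, (0, 2))
(0, 0, R5, (0, 3))
(1, 0, R2, (1, 3))
(1, 0, R3, (2, 3))
(1, 1, R3, (2, 3))
(1, 2, R3, (2, 3))
(1, 3, R3, (2, 3))
(2, 0, R3, (1, 2))
(2, 0, R3, (2, 3))
(2, 0, R4, (0, 1))
(2, 0, R4, (0, 2))
(2, 0, R4, (0, 3))
(2, 1, R3, (1, 2))
(2, 1, R3, (2, 3))
(2, 2, R3, (1, 2))
(2, 2, R3, (2, 3))
(2, 3, R3, (1, 2))
(2, 3, R3, (2, 3))
(3, 0, R2, (0, 2))
(3, 0, R3, (2, 3))
(3, 0, R4, (0, 3))
(3, 1, R3, (2, 3))
(3, 2, R3, (2, 3))
(3, 3, R3, (2, 3))
(4, 0, R2, (0, 2))
(4, 0, R3, (1, 2))
(4, 1, R3, (1, 2))
(4, 2, R3, (1, 2))
(4, 3, R3, (1, 2))
(5, 0, R1, (0, 3))
(5, 0, R2, (0, 2))
(5, 0, R2, (2, 3))
(5, 0, R7, (0,))
(5, 0, R7, (2,))
(5, 0, R7, (3,))
(5, 0, R8, (0, 2))
(5, 0, R8, (0, 3))
(6, 0, R1, (2, 3))
(6, 3, R6, (0, 2))
(6, 3, R6, (0, 3))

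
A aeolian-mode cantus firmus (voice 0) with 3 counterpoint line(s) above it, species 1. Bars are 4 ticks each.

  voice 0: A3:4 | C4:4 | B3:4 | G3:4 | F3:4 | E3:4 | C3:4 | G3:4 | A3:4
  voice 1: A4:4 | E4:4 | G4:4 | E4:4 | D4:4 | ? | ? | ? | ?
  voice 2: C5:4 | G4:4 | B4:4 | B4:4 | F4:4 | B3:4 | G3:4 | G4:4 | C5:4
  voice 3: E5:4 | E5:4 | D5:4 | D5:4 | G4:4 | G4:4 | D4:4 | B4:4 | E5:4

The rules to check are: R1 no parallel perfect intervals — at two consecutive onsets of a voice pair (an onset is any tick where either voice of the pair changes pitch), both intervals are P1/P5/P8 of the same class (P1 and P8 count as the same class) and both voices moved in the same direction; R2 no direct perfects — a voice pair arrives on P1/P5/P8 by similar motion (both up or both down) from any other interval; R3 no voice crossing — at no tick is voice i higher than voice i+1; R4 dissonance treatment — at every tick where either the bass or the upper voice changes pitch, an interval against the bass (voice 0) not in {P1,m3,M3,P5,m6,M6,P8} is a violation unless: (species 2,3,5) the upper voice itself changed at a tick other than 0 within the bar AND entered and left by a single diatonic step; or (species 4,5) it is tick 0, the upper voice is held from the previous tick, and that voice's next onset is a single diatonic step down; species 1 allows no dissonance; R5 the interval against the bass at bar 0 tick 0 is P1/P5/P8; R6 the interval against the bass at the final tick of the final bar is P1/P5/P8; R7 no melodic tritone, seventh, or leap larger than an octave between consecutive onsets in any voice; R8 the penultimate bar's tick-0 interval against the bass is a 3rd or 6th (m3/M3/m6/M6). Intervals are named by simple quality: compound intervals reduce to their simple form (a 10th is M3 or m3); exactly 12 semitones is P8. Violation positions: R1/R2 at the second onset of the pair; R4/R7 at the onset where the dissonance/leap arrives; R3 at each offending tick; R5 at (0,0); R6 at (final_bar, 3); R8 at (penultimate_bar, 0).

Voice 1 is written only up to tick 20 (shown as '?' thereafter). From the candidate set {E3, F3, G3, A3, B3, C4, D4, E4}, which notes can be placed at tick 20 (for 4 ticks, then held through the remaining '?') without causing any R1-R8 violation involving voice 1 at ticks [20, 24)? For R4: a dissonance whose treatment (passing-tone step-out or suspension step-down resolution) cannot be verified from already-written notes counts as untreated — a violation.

{G3}

E3: violates R2,R7
F3: violates R4
G3: legal
A3: violates R4
B3: violates R2
C4: violates R3
D4: violates R3,R4
E4: violates R3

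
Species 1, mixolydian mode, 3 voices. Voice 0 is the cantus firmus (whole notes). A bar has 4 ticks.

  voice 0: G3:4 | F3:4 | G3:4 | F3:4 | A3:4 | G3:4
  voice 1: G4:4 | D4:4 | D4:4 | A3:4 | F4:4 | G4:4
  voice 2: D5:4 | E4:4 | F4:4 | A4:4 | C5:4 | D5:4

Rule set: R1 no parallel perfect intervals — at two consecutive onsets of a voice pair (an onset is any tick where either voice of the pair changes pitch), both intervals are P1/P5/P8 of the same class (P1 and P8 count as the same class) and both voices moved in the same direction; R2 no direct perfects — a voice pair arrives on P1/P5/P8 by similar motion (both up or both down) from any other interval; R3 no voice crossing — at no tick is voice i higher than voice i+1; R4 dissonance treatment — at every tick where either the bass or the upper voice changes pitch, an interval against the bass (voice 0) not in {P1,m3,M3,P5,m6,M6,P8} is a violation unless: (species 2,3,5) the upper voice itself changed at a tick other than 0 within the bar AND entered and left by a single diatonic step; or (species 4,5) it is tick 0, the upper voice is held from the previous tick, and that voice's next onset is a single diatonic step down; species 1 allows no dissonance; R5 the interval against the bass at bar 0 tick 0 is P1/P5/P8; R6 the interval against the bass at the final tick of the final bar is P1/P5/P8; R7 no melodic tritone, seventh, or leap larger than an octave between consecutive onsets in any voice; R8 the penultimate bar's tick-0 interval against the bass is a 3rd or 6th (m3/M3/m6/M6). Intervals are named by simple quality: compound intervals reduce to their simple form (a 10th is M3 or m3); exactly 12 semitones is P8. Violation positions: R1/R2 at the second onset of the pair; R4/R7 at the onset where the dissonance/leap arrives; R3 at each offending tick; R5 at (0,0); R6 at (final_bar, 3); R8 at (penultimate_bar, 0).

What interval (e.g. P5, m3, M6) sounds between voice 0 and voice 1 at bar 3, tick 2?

voice 0=F3 voice 1=A3 -> M3

M3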